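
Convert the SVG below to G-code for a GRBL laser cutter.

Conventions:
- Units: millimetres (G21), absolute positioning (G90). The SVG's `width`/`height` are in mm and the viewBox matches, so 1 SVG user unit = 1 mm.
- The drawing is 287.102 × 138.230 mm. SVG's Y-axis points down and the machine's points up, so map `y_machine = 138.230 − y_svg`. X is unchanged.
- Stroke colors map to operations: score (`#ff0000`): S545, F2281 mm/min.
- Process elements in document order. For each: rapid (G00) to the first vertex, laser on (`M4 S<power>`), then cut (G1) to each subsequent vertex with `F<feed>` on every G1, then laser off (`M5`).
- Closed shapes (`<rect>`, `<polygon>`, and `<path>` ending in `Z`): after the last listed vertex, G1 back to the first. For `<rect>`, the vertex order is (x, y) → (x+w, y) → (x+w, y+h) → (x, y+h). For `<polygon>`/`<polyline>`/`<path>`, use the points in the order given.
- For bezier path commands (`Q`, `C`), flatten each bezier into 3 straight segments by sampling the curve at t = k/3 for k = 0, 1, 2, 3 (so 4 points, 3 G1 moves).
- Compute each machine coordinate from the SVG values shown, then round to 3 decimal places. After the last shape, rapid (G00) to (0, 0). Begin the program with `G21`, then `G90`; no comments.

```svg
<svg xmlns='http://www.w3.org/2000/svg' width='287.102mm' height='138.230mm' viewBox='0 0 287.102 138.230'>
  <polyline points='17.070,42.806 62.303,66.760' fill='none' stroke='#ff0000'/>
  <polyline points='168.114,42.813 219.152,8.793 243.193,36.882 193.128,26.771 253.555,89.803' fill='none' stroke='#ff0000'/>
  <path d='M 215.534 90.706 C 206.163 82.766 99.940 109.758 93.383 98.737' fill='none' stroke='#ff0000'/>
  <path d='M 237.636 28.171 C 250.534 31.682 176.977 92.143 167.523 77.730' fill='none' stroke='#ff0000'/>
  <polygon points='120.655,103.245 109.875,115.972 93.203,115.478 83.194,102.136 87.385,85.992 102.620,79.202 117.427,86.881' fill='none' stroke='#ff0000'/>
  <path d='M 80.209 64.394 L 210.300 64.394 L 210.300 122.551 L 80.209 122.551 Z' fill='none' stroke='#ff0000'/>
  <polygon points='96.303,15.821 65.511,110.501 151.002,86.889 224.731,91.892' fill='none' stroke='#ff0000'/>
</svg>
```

G21
G90
G00 X17.070 Y95.424
M4 S545
G1 X62.303 Y71.470 F2281
M5
G00 X168.114 Y95.417
M4 S545
G1 X219.152 Y129.437 F2281
G1 X243.193 Y101.348 F2281
G1 X193.128 Y111.459 F2281
G1 X253.555 Y48.427 F2281
M5
G00 X215.534 Y47.524
M4 S545
G1 X181.157 Y46.522 F2281
G1 X125.884 Y38.441 F2281
G1 X93.383 Y39.493 F2281
M5
G00 X237.636 Y110.059
M4 S545
G1 X227.292 Y92.447 F2281
G1 X192.768 Y66.163 F2281
G1 X167.523 Y60.500 F2281
M5
G00 X120.655 Y34.985
M4 S545
G1 X109.875 Y22.258 F2281
G1 X93.203 Y22.752 F2281
G1 X83.194 Y36.094 F2281
G1 X87.385 Y52.238 F2281
G1 X102.620 Y59.028 F2281
G1 X117.427 Y51.349 F2281
G1 X120.655 Y34.985 F2281
M5
G00 X80.209 Y73.836
M4 S545
G1 X210.300 Y73.836 F2281
G1 X210.300 Y15.679 F2281
G1 X80.209 Y15.679 F2281
G1 X80.209 Y73.836 F2281
M5
G00 X96.303 Y122.409
M4 S545
G1 X65.511 Y27.729 F2281
G1 X151.002 Y51.341 F2281
G1 X224.731 Y46.338 F2281
G1 X96.303 Y122.409 F2281
M5
G00 X0.000 Y0.000

1 u = 1 mm; y_m = 138.230 − y.

[1] `<polyline>` line segment, #ff0000→score S545 F2281: (17.070,95.424) → (62.303,71.470)

[2] `<polyline>` open polyline, #ff0000→score S545 F2281: (168.114,95.417) → (219.152,129.437) → (243.193,101.348) → (193.128,111.459) → (253.555,48.427)

[3] `<path>` cubic bezier, #ff0000→score S545 F2281: (215.534,47.524) → (181.157,46.522) → (125.884,38.441) → (93.383,39.493)

[4] `<path>` cubic bezier, #ff0000→score S545 F2281: (237.636,110.059) → (227.292,92.447) → (192.768,66.163) → (167.523,60.500)

[5] `<polygon>` regular polygon, #ff0000→score S545 F2281: (120.655,34.985) → (109.875,22.258) → (93.203,22.752) → (83.194,36.094) → (87.385,52.238) → (102.620,59.028) → (117.427,51.349) → (120.655,34.985) (closed)

[6] `<path>` rectangle, #ff0000→score S545 F2281: (80.209,73.836) → (210.300,73.836) → (210.300,15.679) → (80.209,15.679) → (80.209,73.836) (closed)

[7] `<polygon>` closed polygon, #ff0000→score S545 F2281: (96.303,122.409) → (65.511,27.729) → (151.002,51.341) → (224.731,46.338) → (96.303,122.409) (closed)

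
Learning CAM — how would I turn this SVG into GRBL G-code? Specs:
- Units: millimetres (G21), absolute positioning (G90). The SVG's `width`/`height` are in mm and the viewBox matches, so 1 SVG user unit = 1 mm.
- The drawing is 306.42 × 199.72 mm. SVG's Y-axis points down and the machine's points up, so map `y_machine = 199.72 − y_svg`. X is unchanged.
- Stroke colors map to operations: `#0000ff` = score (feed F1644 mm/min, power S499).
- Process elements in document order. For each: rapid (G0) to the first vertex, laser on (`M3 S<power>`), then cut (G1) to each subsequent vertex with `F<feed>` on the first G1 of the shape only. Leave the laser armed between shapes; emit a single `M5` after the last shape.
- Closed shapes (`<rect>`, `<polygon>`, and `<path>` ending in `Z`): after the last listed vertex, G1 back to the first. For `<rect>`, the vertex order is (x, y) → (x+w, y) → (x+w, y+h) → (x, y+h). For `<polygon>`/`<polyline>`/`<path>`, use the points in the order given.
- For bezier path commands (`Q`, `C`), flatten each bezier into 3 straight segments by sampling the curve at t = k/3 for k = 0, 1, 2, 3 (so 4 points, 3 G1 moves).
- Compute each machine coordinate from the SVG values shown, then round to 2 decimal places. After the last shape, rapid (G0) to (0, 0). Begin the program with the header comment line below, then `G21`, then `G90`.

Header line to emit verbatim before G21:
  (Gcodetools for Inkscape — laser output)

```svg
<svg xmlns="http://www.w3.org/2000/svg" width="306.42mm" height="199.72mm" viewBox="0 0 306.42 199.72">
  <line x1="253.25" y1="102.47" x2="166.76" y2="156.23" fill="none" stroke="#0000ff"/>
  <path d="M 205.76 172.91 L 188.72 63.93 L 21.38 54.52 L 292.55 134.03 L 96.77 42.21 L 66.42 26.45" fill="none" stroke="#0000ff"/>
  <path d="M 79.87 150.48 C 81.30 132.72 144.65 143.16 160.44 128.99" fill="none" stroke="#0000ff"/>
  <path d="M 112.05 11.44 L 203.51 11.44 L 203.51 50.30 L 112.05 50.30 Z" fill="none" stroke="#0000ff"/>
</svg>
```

viewBox `0 0 306.42 199.72` with mm width/height → 1 unit = 1 mm. Flip: y_m = 199.72 − y_svg.

**Shape 1** — `<line>` line segment, stroke `#0000ff` → score (S499, F1644). Machine vertices: (253.25,97.25) → (166.76,43.49). Open path.

**Shape 2** — `<path>` open polyline, stroke `#0000ff` → score (S499, F1644). Machine vertices: (205.76,26.81) → (188.72,135.79) → (21.38,145.20) → (292.55,65.69) → (96.77,157.51) → (66.42,173.27). Open path.

**Shape 3** — `<path>` cubic bezier, stroke `#0000ff` → score (S499, F1644). Control points (SVG): P0=(79.87,150.48), P1=(81.30,132.72), P2=(144.65,143.16), P3=(160.44,128.99); sampled at t=k/3. Machine vertices: (79.87,49.24) → (97.89,59.56) → (132.85,62.81) → (160.44,70.73). Open path.

**Shape 4** — `<path>` rectangle, stroke `#0000ff` → score (S499, F1644). Machine vertices: (112.05,188.28) → (203.51,188.28) → (203.51,149.42) → (112.05,149.42) → (112.05,188.28). Closed: final G1 returns to the first vertex.

(Gcodetools for Inkscape — laser output)
G21
G90
G0 X253.25 Y97.25
M3 S499
G1 X166.76 Y43.49 F1644
G0 X205.76 Y26.81
M3 S499
G1 X188.72 Y135.79 F1644
G1 X21.38 Y145.20
G1 X292.55 Y65.69
G1 X96.77 Y157.51
G1 X66.42 Y173.27
G0 X79.87 Y49.24
M3 S499
G1 X97.89 Y59.56 F1644
G1 X132.85 Y62.81
G1 X160.44 Y70.73
G0 X112.05 Y188.28
M3 S499
G1 X203.51 Y188.28 F1644
G1 X203.51 Y149.42
G1 X112.05 Y149.42
G1 X112.05 Y188.28
M5
G0 X0.00 Y0.00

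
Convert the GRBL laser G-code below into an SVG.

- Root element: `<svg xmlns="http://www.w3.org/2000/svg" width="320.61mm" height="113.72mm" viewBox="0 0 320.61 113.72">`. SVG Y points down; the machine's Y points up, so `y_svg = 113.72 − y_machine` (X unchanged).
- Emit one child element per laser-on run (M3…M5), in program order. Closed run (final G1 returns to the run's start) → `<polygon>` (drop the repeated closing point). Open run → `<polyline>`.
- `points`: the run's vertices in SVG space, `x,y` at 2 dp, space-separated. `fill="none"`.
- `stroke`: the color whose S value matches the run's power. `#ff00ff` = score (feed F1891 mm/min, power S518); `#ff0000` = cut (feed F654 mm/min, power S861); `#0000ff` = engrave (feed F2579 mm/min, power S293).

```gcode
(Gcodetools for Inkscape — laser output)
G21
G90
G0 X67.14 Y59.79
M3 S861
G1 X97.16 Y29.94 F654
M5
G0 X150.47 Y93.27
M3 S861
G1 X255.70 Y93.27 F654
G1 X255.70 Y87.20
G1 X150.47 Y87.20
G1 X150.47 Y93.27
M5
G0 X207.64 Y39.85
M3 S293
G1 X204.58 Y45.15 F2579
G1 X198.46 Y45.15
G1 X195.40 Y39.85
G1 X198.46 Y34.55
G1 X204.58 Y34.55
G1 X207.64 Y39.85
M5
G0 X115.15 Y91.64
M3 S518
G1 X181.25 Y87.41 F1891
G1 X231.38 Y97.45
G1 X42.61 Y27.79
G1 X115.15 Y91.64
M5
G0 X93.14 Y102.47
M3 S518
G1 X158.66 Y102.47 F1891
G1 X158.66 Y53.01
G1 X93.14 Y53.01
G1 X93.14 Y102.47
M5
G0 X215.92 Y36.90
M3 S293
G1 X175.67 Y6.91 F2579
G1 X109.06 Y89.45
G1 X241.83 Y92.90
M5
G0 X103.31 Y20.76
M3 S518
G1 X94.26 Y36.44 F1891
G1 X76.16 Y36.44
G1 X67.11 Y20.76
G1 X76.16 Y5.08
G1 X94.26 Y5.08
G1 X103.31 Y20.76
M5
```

Machine Y-up, SVG Y-down with viewBox height 113.72, so y_svg = 113.72 − y_machine; X carries over.

Run 1: power S861 maps to stroke `#ff0000` (cut). The run is open, so emit a `<polyline>` with points (Y-flipped): 67.14,53.93 97.16,83.78.

Run 2: power S861 maps to stroke `#ff0000` (cut). The run returns to its start, so emit a `<polygon>` with points (Y-flipped): 150.47,20.45 255.70,20.45 255.70,26.52 150.47,26.52.

Run 3: S293 ⇒ engrave layer `#0000ff`. The run returns to its start, so emit a `<polygon>` with points (Y-flipped): 207.64,73.87 204.58,68.57 198.46,68.57 195.40,73.87 198.46,79.17 204.58,79.17.

Run 4: S518 ⇒ score layer `#ff00ff`. The run returns to its start, so emit a `<polygon>` with points (Y-flipped): 115.15,22.08 181.25,26.31 231.38,16.27 42.61,85.93.

Run 5: the run's S518 means `#ff00ff` (score). The run returns to its start, so emit a `<polygon>` with points (Y-flipped): 93.14,11.25 158.66,11.25 158.66,60.71 93.14,60.71.

Run 6: S293 ⇒ engrave layer `#0000ff`. The run is open, so emit a `<polyline>` with points (Y-flipped): 215.92,76.82 175.67,106.81 109.06,24.27 241.83,20.82.

Run 7: power S518 maps to stroke `#ff00ff` (score). The run returns to its start, so emit a `<polygon>` with points (Y-flipped): 103.31,92.96 94.26,77.28 76.16,77.28 67.11,92.96 76.16,108.64 94.26,108.64.

<svg xmlns="http://www.w3.org/2000/svg" width="320.61mm" height="113.72mm" viewBox="0 0 320.61 113.72">
  <polyline points="67.14,53.93 97.16,83.78" fill="none" stroke="#ff0000"/>
  <polygon points="150.47,20.45 255.70,20.45 255.70,26.52 150.47,26.52" fill="none" stroke="#ff0000"/>
  <polygon points="207.64,73.87 204.58,68.57 198.46,68.57 195.40,73.87 198.46,79.17 204.58,79.17" fill="none" stroke="#0000ff"/>
  <polygon points="115.15,22.08 181.25,26.31 231.38,16.27 42.61,85.93" fill="none" stroke="#ff00ff"/>
  <polygon points="93.14,11.25 158.66,11.25 158.66,60.71 93.14,60.71" fill="none" stroke="#ff00ff"/>
  <polyline points="215.92,76.82 175.67,106.81 109.06,24.27 241.83,20.82" fill="none" stroke="#0000ff"/>
  <polygon points="103.31,92.96 94.26,77.28 76.16,77.28 67.11,92.96 76.16,108.64 94.26,108.64" fill="none" stroke="#ff00ff"/>
</svg>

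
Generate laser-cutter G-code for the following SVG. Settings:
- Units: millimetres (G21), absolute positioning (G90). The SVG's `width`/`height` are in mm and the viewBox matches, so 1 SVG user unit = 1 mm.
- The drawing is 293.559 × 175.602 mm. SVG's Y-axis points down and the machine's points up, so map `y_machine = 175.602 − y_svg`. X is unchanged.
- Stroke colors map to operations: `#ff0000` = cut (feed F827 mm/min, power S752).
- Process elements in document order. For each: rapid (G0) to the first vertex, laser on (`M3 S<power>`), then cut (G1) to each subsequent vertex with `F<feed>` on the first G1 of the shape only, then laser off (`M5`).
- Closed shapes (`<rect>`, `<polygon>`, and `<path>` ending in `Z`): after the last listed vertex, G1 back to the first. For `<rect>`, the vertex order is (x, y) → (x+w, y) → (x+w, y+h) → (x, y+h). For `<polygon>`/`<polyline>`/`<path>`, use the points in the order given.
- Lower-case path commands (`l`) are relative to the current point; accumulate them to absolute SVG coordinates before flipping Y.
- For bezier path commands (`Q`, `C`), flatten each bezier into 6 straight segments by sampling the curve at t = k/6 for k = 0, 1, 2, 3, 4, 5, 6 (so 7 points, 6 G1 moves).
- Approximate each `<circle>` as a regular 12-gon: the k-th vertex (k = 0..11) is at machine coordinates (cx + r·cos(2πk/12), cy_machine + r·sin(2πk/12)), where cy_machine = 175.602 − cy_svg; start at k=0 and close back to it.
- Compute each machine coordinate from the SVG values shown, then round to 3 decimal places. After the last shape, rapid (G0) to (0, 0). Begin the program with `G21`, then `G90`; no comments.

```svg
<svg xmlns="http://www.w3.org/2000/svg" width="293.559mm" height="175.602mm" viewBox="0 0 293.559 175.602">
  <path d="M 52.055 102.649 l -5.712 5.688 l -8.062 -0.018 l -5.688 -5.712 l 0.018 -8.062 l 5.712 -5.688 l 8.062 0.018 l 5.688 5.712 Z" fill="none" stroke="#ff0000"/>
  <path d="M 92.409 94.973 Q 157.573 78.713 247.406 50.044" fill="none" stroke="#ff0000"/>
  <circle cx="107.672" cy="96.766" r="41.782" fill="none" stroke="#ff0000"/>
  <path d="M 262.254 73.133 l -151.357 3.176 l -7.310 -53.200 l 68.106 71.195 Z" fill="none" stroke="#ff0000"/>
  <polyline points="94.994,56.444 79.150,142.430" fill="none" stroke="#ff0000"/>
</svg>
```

viewBox `0 0 293.559 175.602` with mm width/height → 1 unit = 1 mm. Flip: y_m = 175.602 − y_svg.

**Shape 1** — `<path>` regular polygon, stroke `#ff0000` → cut (S752, F827). Machine vertices: (52.055,72.953) → (46.343,67.265) → (38.281,67.283) → (32.593,72.995) → (32.611,81.057) → (38.323,86.745) → (46.385,86.727) → (52.073,81.015) → (52.055,72.953). Closed: final G1 returns to the first vertex.

**Shape 2** — `<path>` quadratic bezier, stroke `#ff0000` → cut (S752, F827). Control points (SVG): P0=(92.409,94.973), P1=(157.573,78.713), P2=(247.406,50.044); sampled at t=k/6. Machine vertices: (92.409,80.629) → (114.816,86.394) → (138.593,92.848) → (163.740,99.991) → (190.258,107.824) → (218.147,116.346) → (247.406,125.558). Open path.

**Shape 3** — `<circle>` circle, stroke `#ff0000` → cut (S752, F827). Machine vertices: (149.454,78.836) → (143.856,99.727) → (128.563,115.020) → (107.672,120.618) → (86.781,115.020) → (71.488,99.727) → (65.890,78.836) → (71.488,57.945) → (86.781,42.652) → (107.672,37.054) → (128.563,42.652) → (143.856,57.945) → (149.454,78.836). Closed: final G1 returns to the first vertex.

**Shape 4** — `<path>` closed polygon, stroke `#ff0000` → cut (S752, F827). Machine vertices: (262.254,102.469) → (110.897,99.293) → (103.587,152.493) → (171.693,81.298) → (262.254,102.469). Closed: final G1 returns to the first vertex.

**Shape 5** — `<polyline>` line segment, stroke `#ff0000` → cut (S752, F827). Machine vertices: (94.994,119.158) → (79.150,33.172). Open path.

G21
G90
G0 X52.055 Y72.953
M3 S752
G1 X46.343 Y67.265 F827
G1 X38.281 Y67.283
G1 X32.593 Y72.995
G1 X32.611 Y81.057
G1 X38.323 Y86.745
G1 X46.385 Y86.727
G1 X52.073 Y81.015
G1 X52.055 Y72.953
M5
G0 X92.409 Y80.629
M3 S752
G1 X114.816 Y86.394 F827
G1 X138.593 Y92.848
G1 X163.740 Y99.991
G1 X190.258 Y107.824
G1 X218.147 Y116.346
G1 X247.406 Y125.558
M5
G0 X149.454 Y78.836
M3 S752
G1 X143.856 Y99.727 F827
G1 X128.563 Y115.020
G1 X107.672 Y120.618
G1 X86.781 Y115.020
G1 X71.488 Y99.727
G1 X65.890 Y78.836
G1 X71.488 Y57.945
G1 X86.781 Y42.652
G1 X107.672 Y37.054
G1 X128.563 Y42.652
G1 X143.856 Y57.945
G1 X149.454 Y78.836
M5
G0 X262.254 Y102.469
M3 S752
G1 X110.897 Y99.293 F827
G1 X103.587 Y152.493
G1 X171.693 Y81.298
G1 X262.254 Y102.469
M5
G0 X94.994 Y119.158
M3 S752
G1 X79.150 Y33.172 F827
M5
G0 X0.000 Y0.000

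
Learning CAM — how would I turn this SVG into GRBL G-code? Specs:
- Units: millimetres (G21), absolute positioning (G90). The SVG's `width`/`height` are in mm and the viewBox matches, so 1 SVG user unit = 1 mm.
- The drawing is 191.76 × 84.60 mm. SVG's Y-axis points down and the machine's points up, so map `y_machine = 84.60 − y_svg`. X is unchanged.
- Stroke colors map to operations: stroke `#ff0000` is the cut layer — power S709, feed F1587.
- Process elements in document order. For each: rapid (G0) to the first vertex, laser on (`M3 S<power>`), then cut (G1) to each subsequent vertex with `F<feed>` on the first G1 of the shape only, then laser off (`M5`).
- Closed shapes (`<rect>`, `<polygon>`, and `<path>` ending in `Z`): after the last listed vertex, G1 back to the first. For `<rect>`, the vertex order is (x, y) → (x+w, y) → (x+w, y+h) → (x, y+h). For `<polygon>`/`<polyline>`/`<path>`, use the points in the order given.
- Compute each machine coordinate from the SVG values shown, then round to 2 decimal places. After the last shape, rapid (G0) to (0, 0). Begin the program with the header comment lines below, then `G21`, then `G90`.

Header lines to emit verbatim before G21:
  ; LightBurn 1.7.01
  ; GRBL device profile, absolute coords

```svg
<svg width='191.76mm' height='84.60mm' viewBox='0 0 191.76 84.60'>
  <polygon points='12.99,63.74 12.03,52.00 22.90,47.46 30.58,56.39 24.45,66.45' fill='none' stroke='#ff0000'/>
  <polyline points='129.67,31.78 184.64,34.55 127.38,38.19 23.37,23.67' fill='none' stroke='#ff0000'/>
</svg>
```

; LightBurn 1.7.01
; GRBL device profile, absolute coords
G21
G90
G0 X12.99 Y20.86
M3 S709
G1 X12.03 Y32.60 F1587
G1 X22.90 Y37.14
G1 X30.58 Y28.21
G1 X24.45 Y18.15
G1 X12.99 Y20.86
M5
G0 X129.67 Y52.82
M3 S709
G1 X184.64 Y50.05 F1587
G1 X127.38 Y46.41
G1 X23.37 Y60.93
M5
G0 X0.00 Y0.00

Since the viewBox matches the mm dimensions, user units are millimetres directly. The only transform is the Y-flip y_m = 84.60 − y_svg.

Shape 1 is a regular polygon drawn with `<polygon>`. Its stroke #ff0000 means cut at S709, F1587. After flipping Y the toolpath is (12.99,20.86) → (12.03,32.60) → (22.90,37.14) → (30.58,28.21) → (24.45,18.15) → (12.99,20.86), returning to the start.

Shape 2 is a open polyline drawn with `<polyline>`. Its stroke #ff0000 means cut at S709, F1587. After flipping Y the toolpath is (129.67,52.82) → (184.64,50.05) → (127.38,46.41) → (23.37,60.93).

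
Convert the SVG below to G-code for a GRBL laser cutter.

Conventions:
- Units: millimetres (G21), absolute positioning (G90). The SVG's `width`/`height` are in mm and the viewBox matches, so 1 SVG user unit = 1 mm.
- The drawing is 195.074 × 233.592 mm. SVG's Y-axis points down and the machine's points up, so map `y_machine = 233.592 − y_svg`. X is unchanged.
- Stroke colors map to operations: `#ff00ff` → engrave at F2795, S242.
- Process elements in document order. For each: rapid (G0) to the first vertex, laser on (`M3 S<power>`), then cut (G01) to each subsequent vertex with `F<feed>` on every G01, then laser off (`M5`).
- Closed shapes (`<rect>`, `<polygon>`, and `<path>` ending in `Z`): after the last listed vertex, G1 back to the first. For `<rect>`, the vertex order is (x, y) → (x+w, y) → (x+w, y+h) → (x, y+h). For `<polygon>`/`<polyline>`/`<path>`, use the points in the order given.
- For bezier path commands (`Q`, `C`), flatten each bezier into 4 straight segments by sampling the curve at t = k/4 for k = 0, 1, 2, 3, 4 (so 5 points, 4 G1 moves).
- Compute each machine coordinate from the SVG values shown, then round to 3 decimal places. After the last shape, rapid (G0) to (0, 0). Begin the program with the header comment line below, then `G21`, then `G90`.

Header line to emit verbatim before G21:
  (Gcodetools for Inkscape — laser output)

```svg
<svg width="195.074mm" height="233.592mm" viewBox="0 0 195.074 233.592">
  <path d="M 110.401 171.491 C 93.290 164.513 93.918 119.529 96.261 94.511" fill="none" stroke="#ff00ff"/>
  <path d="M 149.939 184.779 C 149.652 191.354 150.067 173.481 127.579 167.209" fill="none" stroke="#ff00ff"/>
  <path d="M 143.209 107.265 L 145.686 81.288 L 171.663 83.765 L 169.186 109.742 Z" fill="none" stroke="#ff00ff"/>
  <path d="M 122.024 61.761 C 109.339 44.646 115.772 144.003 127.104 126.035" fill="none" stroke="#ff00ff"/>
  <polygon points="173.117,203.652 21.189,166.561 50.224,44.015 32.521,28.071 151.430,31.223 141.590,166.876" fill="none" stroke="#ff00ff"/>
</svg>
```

(Gcodetools for Inkscape — laser output)
G21
G90
G0 X110.401 Y62.101
M3 S242
G01 X100.643 Y73.555 F2795
G01 X96.036 Y93.826 F2795
G01 X95.076 Y117.480 F2795
G01 X96.261 Y139.081 F2795
M5
G0 X149.939 Y48.813
M3 S242
G01 X149.487 Y47.902 F2795
G01 X147.084 Y52.780 F2795
G01 X140.520 Y60.067 F2795
G01 X127.579 Y66.383 F2795
M5
G0 X143.209 Y126.327
M3 S242
G01 X145.686 Y152.304 F2795
G01 X171.663 Y149.827 F2795
G01 X169.186 Y123.850 F2795
G01 X143.209 Y126.327 F2795
M5
G0 X122.024 Y171.831
M3 S242
G01 X115.873 Y166.482 F2795
G01 X115.558 Y139.374 F2795
G01 X119.746 Y112.426 F2795
G01 X127.104 Y107.557 F2795
M5
G0 X173.117 Y29.940
M3 S242
G01 X21.189 Y67.031 F2795
G01 X50.224 Y189.577 F2795
G01 X32.521 Y205.521 F2795
G01 X151.430 Y202.369 F2795
G01 X141.590 Y66.716 F2795
G01 X173.117 Y29.940 F2795
M5
G0 X0.000 Y0.000

1 u = 1 mm; y_m = 233.592 − y.

[1] `<path>` cubic bezier, #ff00ff→engrave S242 F2795: (110.401,62.101) → (100.643,73.555) → (96.036,93.826) → (95.076,117.480) → (96.261,139.081)

[2] `<path>` cubic bezier, #ff00ff→engrave S242 F2795: (149.939,48.813) → (149.487,47.902) → (147.084,52.780) → (140.520,60.067) → (127.579,66.383)

[3] `<path>` regular polygon, #ff00ff→engrave S242 F2795: (143.209,126.327) → (145.686,152.304) → (171.663,149.827) → (169.186,123.850) → (143.209,126.327) (closed)

[4] `<path>` cubic bezier, #ff00ff→engrave S242 F2795: (122.024,171.831) → (115.873,166.482) → (115.558,139.374) → (119.746,112.426) → (127.104,107.557)

[5] `<polygon>` closed polygon, #ff00ff→engrave S242 F2795: (173.117,29.940) → (21.189,67.031) → (50.224,189.577) → (32.521,205.521) → (151.430,202.369) → (141.590,66.716) → (173.117,29.940) (closed)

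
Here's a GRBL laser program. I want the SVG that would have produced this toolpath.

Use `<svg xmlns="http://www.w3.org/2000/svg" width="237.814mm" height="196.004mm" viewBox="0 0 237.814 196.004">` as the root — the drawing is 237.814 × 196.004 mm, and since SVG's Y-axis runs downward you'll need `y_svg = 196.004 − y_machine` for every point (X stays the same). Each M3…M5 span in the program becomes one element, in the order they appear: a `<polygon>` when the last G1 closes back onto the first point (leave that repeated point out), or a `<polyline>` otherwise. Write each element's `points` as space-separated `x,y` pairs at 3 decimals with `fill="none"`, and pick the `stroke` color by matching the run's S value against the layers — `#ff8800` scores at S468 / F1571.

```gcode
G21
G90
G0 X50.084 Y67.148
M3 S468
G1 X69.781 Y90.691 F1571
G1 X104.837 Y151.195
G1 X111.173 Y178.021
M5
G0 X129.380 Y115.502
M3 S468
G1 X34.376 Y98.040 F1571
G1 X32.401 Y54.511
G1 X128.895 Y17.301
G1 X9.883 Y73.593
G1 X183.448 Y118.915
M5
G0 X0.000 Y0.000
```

Machine Y-up, SVG Y-down with viewBox height 196.004, so y_svg = 196.004 − y_machine; X carries over. Every run uses S468, so all elements get stroke `#ff8800` (score).

Run 1: The run is open, so emit a `<polyline>` with points (Y-flipped): 50.084,128.856 69.781,105.313 104.837,44.809 111.173,17.983.

Run 2: The run is open, so emit a `<polyline>` with points (Y-flipped): 129.380,80.502 34.376,97.964 32.401,141.493 128.895,178.703 9.883,122.411 183.448,77.089.

<svg xmlns="http://www.w3.org/2000/svg" width="237.814mm" height="196.004mm" viewBox="0 0 237.814 196.004">
  <polyline points="50.084,128.856 69.781,105.313 104.837,44.809 111.173,17.983" fill="none" stroke="#ff8800"/>
  <polyline points="129.380,80.502 34.376,97.964 32.401,141.493 128.895,178.703 9.883,122.411 183.448,77.089" fill="none" stroke="#ff8800"/>
</svg>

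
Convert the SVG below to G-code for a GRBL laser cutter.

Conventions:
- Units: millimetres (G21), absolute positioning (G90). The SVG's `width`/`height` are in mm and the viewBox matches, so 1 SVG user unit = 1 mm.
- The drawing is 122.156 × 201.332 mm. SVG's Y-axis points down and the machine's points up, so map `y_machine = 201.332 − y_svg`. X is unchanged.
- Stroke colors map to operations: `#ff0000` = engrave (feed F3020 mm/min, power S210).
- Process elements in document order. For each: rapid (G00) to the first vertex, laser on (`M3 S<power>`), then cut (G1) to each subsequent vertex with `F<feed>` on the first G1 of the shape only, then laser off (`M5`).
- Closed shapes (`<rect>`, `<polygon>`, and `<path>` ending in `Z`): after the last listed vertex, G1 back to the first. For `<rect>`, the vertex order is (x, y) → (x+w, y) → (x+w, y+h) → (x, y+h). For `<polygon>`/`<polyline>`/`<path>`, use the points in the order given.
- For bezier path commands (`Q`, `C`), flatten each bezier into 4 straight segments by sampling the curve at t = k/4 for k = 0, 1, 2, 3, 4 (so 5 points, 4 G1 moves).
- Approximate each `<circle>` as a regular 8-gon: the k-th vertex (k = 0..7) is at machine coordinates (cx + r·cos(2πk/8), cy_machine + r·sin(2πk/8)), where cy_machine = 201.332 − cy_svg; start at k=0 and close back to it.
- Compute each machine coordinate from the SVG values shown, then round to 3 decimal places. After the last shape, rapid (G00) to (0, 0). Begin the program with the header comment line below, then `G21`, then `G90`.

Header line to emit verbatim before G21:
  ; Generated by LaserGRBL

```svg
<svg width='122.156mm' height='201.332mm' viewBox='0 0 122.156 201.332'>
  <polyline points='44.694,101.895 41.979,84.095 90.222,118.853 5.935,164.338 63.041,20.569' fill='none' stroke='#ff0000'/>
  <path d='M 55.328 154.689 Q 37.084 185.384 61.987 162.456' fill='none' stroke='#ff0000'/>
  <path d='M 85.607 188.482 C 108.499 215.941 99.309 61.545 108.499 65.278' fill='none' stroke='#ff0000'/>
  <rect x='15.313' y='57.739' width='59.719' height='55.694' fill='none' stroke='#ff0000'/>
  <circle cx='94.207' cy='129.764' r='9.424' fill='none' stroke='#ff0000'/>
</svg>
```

Since the viewBox matches the mm dimensions, user units are millimetres directly. The only transform is the Y-flip y_m = 201.332 − y_svg.

Shape 1 is a open polyline drawn with `<polyline>`. Its stroke #ff0000 means engrave at S210, F3020. After flipping Y the toolpath is (44.694,99.437) → (41.979,117.237) → (90.222,82.479) → (5.935,36.994) → (63.041,180.763).

Shape 2 is a quadratic bezier drawn with `<path>`. Its stroke #ff0000 means engrave at S210, F3020. After flipping Y the toolpath is (55.328,46.643) → (48.903,34.647) → (47.871,29.354) → (52.232,30.763) → (61.987,38.876).

Shape 3 is a cubic bezier drawn with `<path>`. Its stroke #ff0000 means engrave at S210, F3020. After flipping Y the toolpath is (85.607,12.850) → (97.549,21.041) → (102.191,65.555) → (104.264,114.517) → (108.499,136.054).

Shape 4 is a rectangle drawn with `<rect>`. Its stroke #ff0000 means engrave at S210, F3020. After flipping Y the toolpath is (15.313,143.593) → (75.032,143.593) → (75.032,87.899) → (15.313,87.899) → (15.313,143.593), returning to the start.

Shape 5 is a circle drawn with `<circle>`. Its stroke #ff0000 means engrave at S210, F3020. After flipping Y the toolpath is (103.631,71.568) → (100.871,78.232) → (94.207,80.992) → (87.543,78.232) → (84.783,71.568) → (87.543,64.904) → (94.207,62.144) → (100.871,64.904) → (103.631,71.568), returning to the start.

; Generated by LaserGRBL
G21
G90
G00 X44.694 Y99.437
M3 S210
G1 X41.979 Y117.237 F3020
G1 X90.222 Y82.479
G1 X5.935 Y36.994
G1 X63.041 Y180.763
M5
G00 X55.328 Y46.643
M3 S210
G1 X48.903 Y34.647 F3020
G1 X47.871 Y29.354
G1 X52.232 Y30.763
G1 X61.987 Y38.876
M5
G00 X85.607 Y12.850
M3 S210
G1 X97.549 Y21.041 F3020
G1 X102.191 Y65.555
G1 X104.264 Y114.517
G1 X108.499 Y136.054
M5
G00 X15.313 Y143.593
M3 S210
G1 X75.032 Y143.593 F3020
G1 X75.032 Y87.899
G1 X15.313 Y87.899
G1 X15.313 Y143.593
M5
G00 X103.631 Y71.568
M3 S210
G1 X100.871 Y78.232 F3020
G1 X94.207 Y80.992
G1 X87.543 Y78.232
G1 X84.783 Y71.568
G1 X87.543 Y64.904
G1 X94.207 Y62.144
G1 X100.871 Y64.904
G1 X103.631 Y71.568
M5
G00 X0.000 Y0.000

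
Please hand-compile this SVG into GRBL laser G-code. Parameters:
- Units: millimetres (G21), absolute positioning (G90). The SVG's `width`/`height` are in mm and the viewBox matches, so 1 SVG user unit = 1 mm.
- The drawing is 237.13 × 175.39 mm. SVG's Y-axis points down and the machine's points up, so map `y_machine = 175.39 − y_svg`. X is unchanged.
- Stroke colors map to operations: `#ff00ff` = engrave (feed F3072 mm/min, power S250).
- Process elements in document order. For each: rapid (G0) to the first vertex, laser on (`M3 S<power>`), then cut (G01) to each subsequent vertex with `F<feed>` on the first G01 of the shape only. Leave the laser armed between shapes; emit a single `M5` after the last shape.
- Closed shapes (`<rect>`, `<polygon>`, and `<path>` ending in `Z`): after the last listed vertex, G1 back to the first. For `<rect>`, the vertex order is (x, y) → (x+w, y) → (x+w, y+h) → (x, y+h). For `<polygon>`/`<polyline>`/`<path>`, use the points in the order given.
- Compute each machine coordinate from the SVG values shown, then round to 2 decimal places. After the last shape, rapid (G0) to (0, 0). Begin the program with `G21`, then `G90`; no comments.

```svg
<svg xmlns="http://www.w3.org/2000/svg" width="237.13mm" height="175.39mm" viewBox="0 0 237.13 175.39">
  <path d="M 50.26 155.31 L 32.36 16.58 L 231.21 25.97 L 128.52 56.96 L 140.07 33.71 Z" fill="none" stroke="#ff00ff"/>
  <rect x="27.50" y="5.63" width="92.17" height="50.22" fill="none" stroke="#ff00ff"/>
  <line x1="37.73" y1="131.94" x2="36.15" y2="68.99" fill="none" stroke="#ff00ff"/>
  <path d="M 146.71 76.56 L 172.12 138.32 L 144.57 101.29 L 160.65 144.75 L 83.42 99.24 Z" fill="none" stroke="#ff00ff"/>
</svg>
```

G21
G90
G0 X50.26 Y20.08
M3 S250
G01 X32.36 Y158.81 F3072
G01 X231.21 Y149.42
G01 X128.52 Y118.43
G01 X140.07 Y141.68
G01 X50.26 Y20.08
G0 X27.50 Y169.76
M3 S250
G01 X119.67 Y169.76 F3072
G01 X119.67 Y119.54
G01 X27.50 Y119.54
G01 X27.50 Y169.76
G0 X37.73 Y43.45
M3 S250
G01 X36.15 Y106.40 F3072
G0 X146.71 Y98.83
M3 S250
G01 X172.12 Y37.07 F3072
G01 X144.57 Y74.10
G01 X160.65 Y30.64
G01 X83.42 Y76.15
G01 X146.71 Y98.83
M5
G0 X0.00 Y0.00

1 u = 1 mm; y_m = 175.39 − y.

[1] `<path>` closed polygon, #ff00ff→engrave S250 F3072: (50.26,20.08) → (32.36,158.81) → (231.21,149.42) → (128.52,118.43) → (140.07,141.68) → (50.26,20.08) (closed)

[2] `<rect>` rectangle, #ff00ff→engrave S250 F3072: (27.50,169.76) → (119.67,169.76) → (119.67,119.54) → (27.50,119.54) → (27.50,169.76) (closed)

[3] `<line>` line segment, #ff00ff→engrave S250 F3072: (37.73,43.45) → (36.15,106.40)

[4] `<path>` closed polygon, #ff00ff→engrave S250 F3072: (146.71,98.83) → (172.12,37.07) → (144.57,74.10) → (160.65,30.64) → (83.42,76.15) → (146.71,98.83) (closed)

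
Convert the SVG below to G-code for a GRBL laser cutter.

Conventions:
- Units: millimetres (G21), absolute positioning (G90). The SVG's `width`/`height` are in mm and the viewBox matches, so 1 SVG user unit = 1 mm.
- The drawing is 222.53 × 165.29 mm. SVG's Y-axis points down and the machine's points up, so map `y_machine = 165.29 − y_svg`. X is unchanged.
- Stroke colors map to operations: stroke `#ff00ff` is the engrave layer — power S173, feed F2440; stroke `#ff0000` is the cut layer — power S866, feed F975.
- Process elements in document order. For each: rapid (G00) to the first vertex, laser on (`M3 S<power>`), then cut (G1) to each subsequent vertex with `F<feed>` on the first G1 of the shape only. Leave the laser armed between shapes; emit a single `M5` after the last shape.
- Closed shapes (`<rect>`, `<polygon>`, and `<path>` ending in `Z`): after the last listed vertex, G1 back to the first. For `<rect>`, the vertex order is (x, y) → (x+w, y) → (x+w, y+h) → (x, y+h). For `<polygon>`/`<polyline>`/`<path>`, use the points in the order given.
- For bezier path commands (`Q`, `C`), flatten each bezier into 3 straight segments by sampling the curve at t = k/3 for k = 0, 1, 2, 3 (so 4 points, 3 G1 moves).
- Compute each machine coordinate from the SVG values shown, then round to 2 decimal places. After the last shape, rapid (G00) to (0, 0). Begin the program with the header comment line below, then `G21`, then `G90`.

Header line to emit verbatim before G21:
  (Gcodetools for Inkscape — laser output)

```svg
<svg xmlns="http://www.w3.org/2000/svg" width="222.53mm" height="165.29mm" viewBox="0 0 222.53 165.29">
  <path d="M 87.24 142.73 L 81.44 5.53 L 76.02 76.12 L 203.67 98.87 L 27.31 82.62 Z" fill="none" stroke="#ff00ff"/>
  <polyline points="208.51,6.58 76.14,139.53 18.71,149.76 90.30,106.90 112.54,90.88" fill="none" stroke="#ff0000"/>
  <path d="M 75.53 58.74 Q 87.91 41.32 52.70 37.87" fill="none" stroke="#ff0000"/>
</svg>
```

(Gcodetools for Inkscape — laser output)
G21
G90
G00 X87.24 Y22.56
M3 S173
G1 X81.44 Y159.76 F2440
G1 X76.02 Y89.17
G1 X203.67 Y66.42
G1 X27.31 Y82.67
G1 X87.24 Y22.56
G00 X208.51 Y158.71
M3 S866
G1 X76.14 Y25.76 F975
G1 X18.71 Y15.53
G1 X90.30 Y58.39
G1 X112.54 Y74.41
G00 X75.53 Y106.55
M3 S866
G1 X78.50 Y116.61 F975
G1 X70.89 Y123.57
G1 X52.70 Y127.42
M5
G00 X0.00 Y0.00

1 u = 1 mm; y_m = 165.29 − y.

[1] `<path>` closed polygon, #ff00ff→engrave S173 F2440: (87.24,22.56) → (81.44,159.76) → (76.02,89.17) → (203.67,66.42) → (27.31,82.67) → (87.24,22.56) (closed)

[2] `<polyline>` open polyline, #ff0000→cut S866 F975: (208.51,158.71) → (76.14,25.76) → (18.71,15.53) → (90.30,58.39) → (112.54,74.41)

[3] `<path>` quadratic bezier, #ff0000→cut S866 F975: (75.53,106.55) → (78.50,116.61) → (70.89,123.57) → (52.70,127.42)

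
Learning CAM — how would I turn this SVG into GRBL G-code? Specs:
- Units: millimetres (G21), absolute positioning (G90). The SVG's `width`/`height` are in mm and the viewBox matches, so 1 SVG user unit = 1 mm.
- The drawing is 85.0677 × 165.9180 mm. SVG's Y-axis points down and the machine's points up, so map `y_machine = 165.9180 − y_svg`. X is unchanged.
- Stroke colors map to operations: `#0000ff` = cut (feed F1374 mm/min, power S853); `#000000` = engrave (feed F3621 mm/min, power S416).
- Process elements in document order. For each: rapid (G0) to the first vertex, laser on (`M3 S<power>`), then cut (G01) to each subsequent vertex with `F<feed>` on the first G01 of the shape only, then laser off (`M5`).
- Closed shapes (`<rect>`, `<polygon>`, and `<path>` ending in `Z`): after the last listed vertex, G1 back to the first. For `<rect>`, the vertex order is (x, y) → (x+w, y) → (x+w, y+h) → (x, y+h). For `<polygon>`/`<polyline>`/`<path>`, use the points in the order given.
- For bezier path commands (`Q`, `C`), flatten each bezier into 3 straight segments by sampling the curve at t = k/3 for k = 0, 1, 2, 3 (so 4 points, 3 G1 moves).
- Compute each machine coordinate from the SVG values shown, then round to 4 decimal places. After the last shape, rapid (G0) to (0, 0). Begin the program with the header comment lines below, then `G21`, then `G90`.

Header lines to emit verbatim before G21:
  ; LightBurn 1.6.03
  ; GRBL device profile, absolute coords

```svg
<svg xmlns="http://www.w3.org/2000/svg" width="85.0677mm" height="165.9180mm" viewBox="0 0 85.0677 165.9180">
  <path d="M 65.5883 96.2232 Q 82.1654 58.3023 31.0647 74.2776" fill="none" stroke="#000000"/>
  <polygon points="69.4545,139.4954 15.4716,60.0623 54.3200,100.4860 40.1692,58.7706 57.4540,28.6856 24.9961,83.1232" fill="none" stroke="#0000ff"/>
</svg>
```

Since the viewBox matches the mm dimensions, user units are millimetres directly. The only transform is the Y-flip y_m = 165.9180 − y_svg.

Shape 1 is a quadratic bezier drawn with `<path>`. Its stroke #000000 means engrave at S416, F3621. After flipping Y the toolpath is (65.5883,69.6948) → (69.1199,88.9869) → (57.6121,96.3021) → (31.0647,91.6404).

Shape 2 is a closed polygon drawn with `<polygon>`. Its stroke #0000ff means cut at S853, F1374. After flipping Y the toolpath is (69.4545,26.4226) → (15.4716,105.8557) → (54.3200,65.4320) → (40.1692,107.1474) → (57.4540,137.2324) → (24.9961,82.7948) → (69.4545,26.4226), returning to the start.

; LightBurn 1.6.03
; GRBL device profile, absolute coords
G21
G90
G0 X65.5883 Y69.6948
M3 S416
G01 X69.1199 Y88.9869 F3621
G01 X57.6121 Y96.3021
G01 X31.0647 Y91.6404
M5
G0 X69.4545 Y26.4226
M3 S853
G01 X15.4716 Y105.8557 F1374
G01 X54.3200 Y65.4320
G01 X40.1692 Y107.1474
G01 X57.4540 Y137.2324
G01 X24.9961 Y82.7948
G01 X69.4545 Y26.4226
M5
G0 X0.0000 Y0.0000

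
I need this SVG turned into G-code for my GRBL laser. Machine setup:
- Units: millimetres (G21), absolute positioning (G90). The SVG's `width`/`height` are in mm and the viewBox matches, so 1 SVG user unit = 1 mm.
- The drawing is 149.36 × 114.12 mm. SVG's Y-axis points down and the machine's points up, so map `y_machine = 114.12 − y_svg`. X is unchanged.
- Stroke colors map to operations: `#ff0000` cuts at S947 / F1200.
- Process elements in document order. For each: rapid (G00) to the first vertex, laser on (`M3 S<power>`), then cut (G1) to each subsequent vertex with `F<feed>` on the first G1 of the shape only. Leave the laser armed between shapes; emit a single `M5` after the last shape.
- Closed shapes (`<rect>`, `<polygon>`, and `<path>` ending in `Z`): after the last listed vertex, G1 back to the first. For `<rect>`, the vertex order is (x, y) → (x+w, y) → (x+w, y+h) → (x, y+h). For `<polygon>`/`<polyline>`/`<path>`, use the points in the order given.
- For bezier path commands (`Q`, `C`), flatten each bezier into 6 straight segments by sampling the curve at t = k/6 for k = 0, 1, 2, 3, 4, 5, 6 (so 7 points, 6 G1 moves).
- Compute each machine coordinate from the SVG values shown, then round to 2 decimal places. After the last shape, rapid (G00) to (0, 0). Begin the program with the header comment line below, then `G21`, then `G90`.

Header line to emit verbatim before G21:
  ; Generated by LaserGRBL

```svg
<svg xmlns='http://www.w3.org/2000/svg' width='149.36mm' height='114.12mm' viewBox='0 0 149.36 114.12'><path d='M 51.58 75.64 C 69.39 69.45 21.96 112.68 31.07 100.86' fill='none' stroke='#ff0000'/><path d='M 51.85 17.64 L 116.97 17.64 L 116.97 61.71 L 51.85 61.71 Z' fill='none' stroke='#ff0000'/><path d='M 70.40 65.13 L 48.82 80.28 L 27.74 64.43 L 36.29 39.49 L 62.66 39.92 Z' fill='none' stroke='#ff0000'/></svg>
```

; Generated by LaserGRBL
G21
G90
G00 X51.58 Y38.48
M3 S947
G1 X55.61 Y37.94 F1200
G1 X52.15 Y32.07
G1 X44.59 Y23.76
G1 X36.30 Y15.92
G1 X30.66 Y11.45
G1 X31.07 Y13.26
G00 X51.85 Y96.48
M3 S947
G1 X116.97 Y96.48 F1200
G1 X116.97 Y52.41
G1 X51.85 Y52.41
G1 X51.85 Y96.48
G00 X70.40 Y48.99
M3 S947
G1 X48.82 Y33.84 F1200
G1 X27.74 Y49.69
G1 X36.29 Y74.63
G1 X62.66 Y74.20
G1 X70.40 Y48.99
M5
G00 X0.00 Y0.00

1 u = 1 mm; y_m = 114.12 − y.

[1] `<path>` cubic bezier, #ff0000→cut S947 F1200: (51.58,38.48) → (55.61,37.94) → (52.15,32.07) → (44.59,23.76) → (36.30,15.92) → (30.66,11.45) → (31.07,13.26)

[2] `<path>` rectangle, #ff0000→cut S947 F1200: (51.85,96.48) → (116.97,96.48) → (116.97,52.41) → (51.85,52.41) → (51.85,96.48) (closed)

[3] `<path>` regular polygon, #ff0000→cut S947 F1200: (70.40,48.99) → (48.82,33.84) → (27.74,49.69) → (36.29,74.63) → (62.66,74.20) → (70.40,48.99) (closed)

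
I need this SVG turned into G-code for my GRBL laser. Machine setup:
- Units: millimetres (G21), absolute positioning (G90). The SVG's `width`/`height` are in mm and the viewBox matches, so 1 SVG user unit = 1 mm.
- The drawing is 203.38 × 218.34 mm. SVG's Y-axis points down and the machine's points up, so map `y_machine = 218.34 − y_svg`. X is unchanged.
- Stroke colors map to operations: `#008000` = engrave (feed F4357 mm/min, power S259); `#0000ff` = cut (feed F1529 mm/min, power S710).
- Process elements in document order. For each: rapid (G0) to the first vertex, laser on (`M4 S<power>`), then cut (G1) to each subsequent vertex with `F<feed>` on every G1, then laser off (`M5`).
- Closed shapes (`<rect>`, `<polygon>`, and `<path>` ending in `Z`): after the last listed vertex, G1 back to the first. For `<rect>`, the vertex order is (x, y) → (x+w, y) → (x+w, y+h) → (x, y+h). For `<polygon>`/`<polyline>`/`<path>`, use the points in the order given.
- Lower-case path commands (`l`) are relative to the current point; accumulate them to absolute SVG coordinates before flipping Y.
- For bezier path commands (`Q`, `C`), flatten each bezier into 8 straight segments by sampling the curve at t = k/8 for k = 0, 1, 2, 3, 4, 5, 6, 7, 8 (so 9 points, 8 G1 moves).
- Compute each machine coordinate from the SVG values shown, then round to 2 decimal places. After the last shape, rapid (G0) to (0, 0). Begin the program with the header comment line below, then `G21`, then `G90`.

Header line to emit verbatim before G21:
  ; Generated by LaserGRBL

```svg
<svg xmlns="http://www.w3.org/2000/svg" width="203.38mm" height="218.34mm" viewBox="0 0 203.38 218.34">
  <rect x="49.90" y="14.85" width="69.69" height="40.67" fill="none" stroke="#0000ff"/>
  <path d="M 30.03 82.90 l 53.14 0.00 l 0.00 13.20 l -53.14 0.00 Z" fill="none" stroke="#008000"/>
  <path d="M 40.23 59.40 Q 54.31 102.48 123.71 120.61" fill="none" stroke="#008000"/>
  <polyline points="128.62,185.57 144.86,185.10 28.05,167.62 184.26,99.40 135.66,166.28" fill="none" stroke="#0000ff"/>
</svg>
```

Since the viewBox matches the mm dimensions, user units are millimetres directly. The only transform is the Y-flip y_m = 218.34 − y_svg.

Shape 1 is a rectangle drawn with `<rect>`. Its stroke #0000ff means cut at S710, F1529. After flipping Y the toolpath is (49.90,203.49) → (119.59,203.49) → (119.59,162.82) → (49.90,162.82) → (49.90,203.49), returning to the start.

Shape 2 is a rectangle drawn with `<path>`. Its stroke #008000 means engrave at S259, F4357. After flipping Y the toolpath is (30.03,135.44) → (83.17,135.44) → (83.17,122.24) → (30.03,122.24) → (30.03,135.44), returning to the start.

Shape 3 is a quadratic bezier drawn with `<path>`. Its stroke #008000 means engrave at S259, F4357. After flipping Y the toolpath is (40.23,158.94) → (44.61,148.56) → (50.73,138.96) → (58.57,130.14) → (68.14,122.10) → (79.44,114.84) → (92.47,108.35) → (107.22,102.65) → (123.71,97.73).

Shape 4 is a open polyline drawn with `<polyline>`. Its stroke #0000ff means cut at S710, F1529. After flipping Y the toolpath is (128.62,32.77) → (144.86,33.24) → (28.05,50.72) → (184.26,118.94) → (135.66,52.06).

; Generated by LaserGRBL
G21
G90
G0 X49.90 Y203.49
M4 S710
G1 X119.59 Y203.49 F1529
G1 X119.59 Y162.82 F1529
G1 X49.90 Y162.82 F1529
G1 X49.90 Y203.49 F1529
M5
G0 X30.03 Y135.44
M4 S259
G1 X83.17 Y135.44 F4357
G1 X83.17 Y122.24 F4357
G1 X30.03 Y122.24 F4357
G1 X30.03 Y135.44 F4357
M5
G0 X40.23 Y158.94
M4 S259
G1 X44.61 Y148.56 F4357
G1 X50.73 Y138.96 F4357
G1 X58.57 Y130.14 F4357
G1 X68.14 Y122.10 F4357
G1 X79.44 Y114.84 F4357
G1 X92.47 Y108.35 F4357
G1 X107.22 Y102.65 F4357
G1 X123.71 Y97.73 F4357
M5
G0 X128.62 Y32.77
M4 S710
G1 X144.86 Y33.24 F1529
G1 X28.05 Y50.72 F1529
G1 X184.26 Y118.94 F1529
G1 X135.66 Y52.06 F1529
M5
G0 X0.00 Y0.00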